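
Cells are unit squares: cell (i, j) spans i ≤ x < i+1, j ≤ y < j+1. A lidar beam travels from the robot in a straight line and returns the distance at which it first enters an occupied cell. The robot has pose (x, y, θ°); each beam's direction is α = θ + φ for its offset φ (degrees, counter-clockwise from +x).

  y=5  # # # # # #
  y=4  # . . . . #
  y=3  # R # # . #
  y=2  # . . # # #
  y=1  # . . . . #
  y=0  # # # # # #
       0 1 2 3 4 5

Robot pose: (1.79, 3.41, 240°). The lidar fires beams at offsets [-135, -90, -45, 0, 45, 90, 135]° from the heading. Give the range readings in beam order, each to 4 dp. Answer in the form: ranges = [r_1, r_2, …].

beam 1: φ=-135°, α=105°
  cosα=-0.2588 sinα=0.9659 | (1,3) | tMaxX 3.0523 tMaxY 0.6108 | tΔX 3.8637 tΔY 1.0353
    t=0.6108 [y] (1,4)
    t=1.6461 [y] (1,5) — stop
  → r_1 = 1.6461
beam 2: φ=-90°, α=150°
  cosα=-0.8660 sinα=0.5000 | (1,3) | tMaxX 0.9122 tMaxY 1.1800 | tΔX 1.1547 tΔY 2.0000
    t=0.9122 [x] (0,3) — stop
  → r_2 = 0.9122
beam 3: φ=-45°, α=195°
  cosα=-0.9659 sinα=-0.2588 | (1,3) | tMaxX 0.8179 tMaxY 1.5841 | tΔX 1.0353 tΔY 3.8637
    t=0.8179 [x] (0,3) — stop
  → r_3 = 0.8179
beam 4: φ=0°, α=240°
  cosα=-0.5000 sinα=-0.8660 | (1,3) | tMaxX 1.5800 tMaxY 0.4734 | tΔX 2.0000 tΔY 1.1547
    t=0.4734 [y] (1,2)
    t=1.5800 [x] (0,2) — stop
  → r_4 = 1.5800
beam 5: φ=45°, α=285°
  cosα=0.2588 sinα=-0.9659 | (1,3) | tMaxX 0.8114 tMaxY 0.4245 | tΔX 3.8637 tΔY 1.0353
    t=0.4245 [y] (1,2)
    t=0.8114 [x] (2,2)
    t=1.4597 [y] (2,1)
    t=2.4950 [y] (2,0) — stop
  → r_5 = 2.4950
beam 6: φ=90°, α=330°
  cosα=0.8660 sinα=-0.5000 | (1,3) | tMaxX 0.2425 tMaxY 0.8200 | tΔX 1.1547 tΔY 2.0000
    t=0.2425 [x] (2,3) — stop
  → r_6 = 0.2425
beam 7: φ=135°, α=15°
  cosα=0.9659 sinα=0.2588 | (1,3) | tMaxX 0.2174 tMaxY 2.2796 | tΔX 1.0353 tΔY 3.8637
    t=0.2174 [x] (2,3) — stop
  → r_7 = 0.2174

ranges = [1.6461, 0.9122, 0.8179, 1.5800, 2.4950, 0.2425, 0.2174]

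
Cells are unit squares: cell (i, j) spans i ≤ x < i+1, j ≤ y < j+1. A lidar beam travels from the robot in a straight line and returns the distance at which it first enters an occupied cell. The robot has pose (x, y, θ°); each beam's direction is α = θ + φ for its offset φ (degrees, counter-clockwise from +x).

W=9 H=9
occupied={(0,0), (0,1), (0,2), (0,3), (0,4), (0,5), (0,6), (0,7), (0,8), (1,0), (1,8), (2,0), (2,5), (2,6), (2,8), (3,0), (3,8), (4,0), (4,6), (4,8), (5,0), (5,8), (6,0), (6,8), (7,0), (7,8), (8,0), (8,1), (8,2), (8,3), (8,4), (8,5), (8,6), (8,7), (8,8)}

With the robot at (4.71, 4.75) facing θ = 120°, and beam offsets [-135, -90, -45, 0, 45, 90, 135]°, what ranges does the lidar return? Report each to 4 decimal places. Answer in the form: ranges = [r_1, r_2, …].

beam 1: φ=-135°, α=345°
  direction (0.9659, -0.2588); cell (4,4); t to first gridline: x 0.3002, y 2.8978 (then +1.0353 / +3.8637)
    (5,4) via x @ 0.3002
    (6,4) via x @ 1.3355
    (7,4) via x @ 2.3708
    (7,3) via y @ 2.8978
    (8,3) via x @ 3.4061  # hit
  → r_1 = 3.4061
beam 2: φ=-90°, α=30°
  direction (0.8660, 0.5000); cell (4,4); t to first gridline: x 0.3349, y 0.5000 (then +1.1547 / +2.0000)
    (5,4) via x @ 0.3349
    (5,5) via y @ 0.5000
    (6,5) via x @ 1.4896
    (6,6) via y @ 2.5000
    (7,6) via x @ 2.6443
    (8,6) via x @ 3.7990  # hit
  → r_2 = 3.7990
beam 3: φ=-45°, α=75°
  direction (0.2588, 0.9659); cell (4,4); t to first gridline: x 1.1205, y 0.2588 (then +3.8637 / +1.0353)
    (4,5) via y @ 0.2588
    (5,5) via x @ 1.1205
    (5,6) via y @ 1.2941
    (5,7) via y @ 2.3294
    (5,8) via y @ 3.3646  # hit
  → r_3 = 3.3646
beam 4: φ=0°, α=120°
  direction (-0.5000, 0.8660); cell (4,4); t to first gridline: x 1.4200, y 0.2887 (then +2.0000 / +1.1547)
    (4,5) via y @ 0.2887
    (3,5) via x @ 1.4200
    (3,6) via y @ 1.4434
    (3,7) via y @ 2.5981
    (2,7) via x @ 3.4200
    (2,8) via y @ 3.7528  # hit
  → r_4 = 3.7528
beam 5: φ=45°, α=165°
  direction (-0.9659, 0.2588); cell (4,4); t to first gridline: x 0.7350, y 0.9659 (then +1.0353 / +3.8637)
    (3,4) via x @ 0.7350
    (3,5) via y @ 0.9659
    (2,5) via x @ 1.7703  # hit
  → r_5 = 1.7703
beam 6: φ=90°, α=210°
  direction (-0.8660, -0.5000); cell (4,4); t to first gridline: x 0.8198, y 1.5000 (then +1.1547 / +2.0000)
    (3,4) via x @ 0.8198
    (3,3) via y @ 1.5000
    (2,3) via x @ 1.9745
    (1,3) via x @ 3.1292
    (1,2) via y @ 3.5000
    (0,2) via x @ 4.2839  # hit
  → r_6 = 4.2839
beam 7: φ=135°, α=255°
  direction (-0.2588, -0.9659); cell (4,4); t to first gridline: x 2.7432, y 0.7765 (then +3.8637 / +1.0353)
    (4,3) via y @ 0.7765
    (4,2) via y @ 1.8117
    (3,2) via x @ 2.7432
    (3,1) via y @ 2.8470
    (3,0) via y @ 3.8823  # hit
  → r_7 = 3.8823

ranges = [3.4061, 3.7990, 3.3646, 3.7528, 1.7703, 4.2839, 3.8823]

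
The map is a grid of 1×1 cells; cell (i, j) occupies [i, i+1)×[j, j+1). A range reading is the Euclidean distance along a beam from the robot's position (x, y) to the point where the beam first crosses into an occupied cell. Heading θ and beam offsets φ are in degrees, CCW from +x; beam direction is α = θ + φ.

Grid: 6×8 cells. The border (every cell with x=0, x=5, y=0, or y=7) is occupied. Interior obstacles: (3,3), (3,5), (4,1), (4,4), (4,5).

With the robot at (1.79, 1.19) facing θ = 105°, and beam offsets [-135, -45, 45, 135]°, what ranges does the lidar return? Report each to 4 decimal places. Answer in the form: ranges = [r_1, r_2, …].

ranges = [0.3800, 2.4200, 0.9122, 0.2194]

beam 1: φ=-135°, α=330°
  d=(0.8660,-0.5000)  start (1,1)  tX=0.2425 tY=0.3800  stride 1/|dx|=1.1547 1/|dy|=2.0000
    cross x-line → (2,1), t=0.2425
    cross y-line → (2,0), t=0.3800 (wall)
  → r_1 = 0.3800
beam 2: φ=-45°, α=60°
  d=(0.5000,0.8660)  start (1,1)  tX=0.4200 tY=0.9353  stride 1/|dx|=2.0000 1/|dy|=1.1547
    cross x-line → (2,1), t=0.4200
    cross y-line → (2,2), t=0.9353
    cross y-line → (2,3), t=2.0900
    cross x-line → (3,3), t=2.4200 (wall)
  → r_2 = 2.4200
beam 3: φ=45°, α=150°
  d=(-0.8660,0.5000)  start (1,1)  tX=0.9122 tY=1.6200  stride 1/|dx|=1.1547 1/|dy|=2.0000
    cross x-line → (0,1), t=0.9122 (wall)
  → r_3 = 0.9122
beam 4: φ=135°, α=240°
  d=(-0.5000,-0.8660)  start (1,1)  tX=1.5800 tY=0.2194  stride 1/|dx|=2.0000 1/|dy|=1.1547
    cross y-line → (1,0), t=0.2194 (wall)
  → r_4 = 0.2194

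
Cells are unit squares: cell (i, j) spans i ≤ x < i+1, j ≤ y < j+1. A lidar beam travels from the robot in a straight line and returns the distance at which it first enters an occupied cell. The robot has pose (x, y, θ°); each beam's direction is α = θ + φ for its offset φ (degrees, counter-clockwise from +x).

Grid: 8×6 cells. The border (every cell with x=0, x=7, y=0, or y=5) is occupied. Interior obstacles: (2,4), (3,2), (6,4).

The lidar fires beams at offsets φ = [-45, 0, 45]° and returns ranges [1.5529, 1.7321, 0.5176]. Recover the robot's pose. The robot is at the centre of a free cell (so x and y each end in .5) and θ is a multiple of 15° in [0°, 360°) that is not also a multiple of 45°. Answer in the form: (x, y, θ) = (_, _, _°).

(x, y, θ) = (2.5, 2.5, 300°)

Candidates: 21 free-cell centres × 16 headings = 336 poses. Raycast each; keep the one whose scan matches to 4 dp.
  (2.5, 3.5, 165°): beam 1 = 0.5774 ≠ 1.5529 ✗
  (1.5, 2.5, 300°): beam 3 = 1.5529 ≠ 0.5176 ✗
  (5.5, 2.5, 240°): beam 3 = 1.5529 ≠ 0.5176 ✗
  (6.5, 1.5, 60°): beam 1 = 0.5176 ≠ 1.5529 ✗
  …
  (2.5, 2.5, 300°): r_1=1.5529, r_2=1.7321, r_3=0.5176 — all match ✓
No second candidate reproduces the full scan.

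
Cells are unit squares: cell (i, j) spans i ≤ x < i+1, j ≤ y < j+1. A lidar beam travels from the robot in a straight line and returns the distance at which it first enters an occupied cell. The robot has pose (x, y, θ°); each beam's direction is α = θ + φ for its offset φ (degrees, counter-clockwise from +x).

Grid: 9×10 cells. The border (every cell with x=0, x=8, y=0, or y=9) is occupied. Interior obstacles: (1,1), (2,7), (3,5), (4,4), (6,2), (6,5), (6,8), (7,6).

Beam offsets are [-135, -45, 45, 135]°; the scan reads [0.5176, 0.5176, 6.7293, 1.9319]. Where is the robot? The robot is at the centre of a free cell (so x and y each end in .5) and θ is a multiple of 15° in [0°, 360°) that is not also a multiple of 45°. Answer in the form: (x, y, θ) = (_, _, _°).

Candidates: 48 free-cell centres × 16 headings = 768 poses. Raycast each; keep the one whose scan matches to 4 dp.
  (5.5, 1.5, 120°): beam 1 = 1.9319 ≠ 0.5176 ✗
  (2.5, 8.5, 330°): beam 1 = 1.5529 ≠ 0.5176 ✗
  (6.5, 6.5, 195°): beam 1 = 2.8868 ≠ 0.5176 ✗
  …
  (1.5, 2.5, 330°): r_1=0.5176, r_2=0.5176, r_3=6.7293, r_4=1.9319 — all match ✓
Unique over the lattice → pose = (1.5, 2.5, 330°).

(x, y, θ) = (1.5, 2.5, 330°)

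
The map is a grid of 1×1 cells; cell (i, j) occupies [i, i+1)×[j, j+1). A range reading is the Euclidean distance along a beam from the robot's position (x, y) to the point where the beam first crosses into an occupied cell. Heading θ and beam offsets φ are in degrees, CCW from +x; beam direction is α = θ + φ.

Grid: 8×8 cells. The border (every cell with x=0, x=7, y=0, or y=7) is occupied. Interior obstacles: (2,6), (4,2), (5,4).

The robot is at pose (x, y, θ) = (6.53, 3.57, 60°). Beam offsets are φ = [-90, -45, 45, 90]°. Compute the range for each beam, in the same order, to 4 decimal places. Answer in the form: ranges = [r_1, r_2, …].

beam 1: φ=-90°, α=330°
  dir = (cos 330°, sin 330°) = (0.8660, -0.5000); from cell (6,3)
  next x-line at t=0.5427, next y-line at t=1.1400; Δt_x=1.1547, Δt_y=2.0000
    x: enter (7,3) at t=0.5427 ← occupied
  → r_1 = 0.5427
beam 2: φ=-45°, α=15°
  dir = (cos 15°, sin 15°) = (0.9659, 0.2588); from cell (6,3)
  next x-line at t=0.4866, next y-line at t=1.6614; Δt_x=1.0353, Δt_y=3.8637
    x: enter (7,3) at t=0.4866 ← occupied
  → r_2 = 0.4866
beam 3: φ=45°, α=105°
  dir = (cos 105°, sin 105°) = (-0.2588, 0.9659); from cell (6,3)
  next x-line at t=2.0478, next y-line at t=0.4452; Δt_x=3.8637, Δt_y=1.0353
    y: enter (6,4) at t=0.4452
    y: enter (6,5) at t=1.4804
    x: enter (5,5) at t=2.0478
    y: enter (5,6) at t=2.5157
    y: enter (5,7) at t=3.5510 ← occupied
  → r_3 = 3.5510
beam 4: φ=90°, α=150°
  dir = (cos 150°, sin 150°) = (-0.8660, 0.5000); from cell (6,3)
  next x-line at t=0.6120, next y-line at t=0.8600; Δt_x=1.1547, Δt_y=2.0000
    x: enter (5,3) at t=0.6120
    y: enter (5,4) at t=0.8600 ← occupied
  → r_4 = 0.8600

ranges = [0.5427, 0.4866, 3.5510, 0.8600]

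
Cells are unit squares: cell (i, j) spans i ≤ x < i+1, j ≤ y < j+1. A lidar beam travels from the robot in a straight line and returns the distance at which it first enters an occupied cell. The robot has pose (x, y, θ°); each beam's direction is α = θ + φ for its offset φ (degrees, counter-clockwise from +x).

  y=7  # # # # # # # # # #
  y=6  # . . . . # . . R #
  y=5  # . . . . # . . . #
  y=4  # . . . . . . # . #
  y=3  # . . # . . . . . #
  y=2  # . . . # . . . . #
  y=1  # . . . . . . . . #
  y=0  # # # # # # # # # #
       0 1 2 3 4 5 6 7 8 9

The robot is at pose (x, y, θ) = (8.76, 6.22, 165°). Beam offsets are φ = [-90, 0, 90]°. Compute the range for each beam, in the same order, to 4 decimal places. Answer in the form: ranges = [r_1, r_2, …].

ranges = [0.8075, 2.8574, 5.4041]

beam 1: φ=-90°, α=75°
  dir = (cos 75°, sin 75°) = (0.2588, 0.9659); from cell (8,6)
  next x-line at t=0.9273, next y-line at t=0.8075; Δt_x=3.8637, Δt_y=1.0353
    y: enter (8,7) at t=0.8075 ← occupied
  → r_1 = 0.8075
beam 2: φ=0°, α=165°
  dir = (cos 165°, sin 165°) = (-0.9659, 0.2588); from cell (8,6)
  next x-line at t=0.7868, next y-line at t=3.0137; Δt_x=1.0353, Δt_y=3.8637
    x: enter (7,6) at t=0.7868
    x: enter (6,6) at t=1.8221
    x: enter (5,6) at t=2.8574 ← occupied
  → r_2 = 2.8574
beam 3: φ=90°, α=255°
  dir = (cos 255°, sin 255°) = (-0.2588, -0.9659); from cell (8,6)
  next x-line at t=2.9364, next y-line at t=0.2278; Δt_x=3.8637, Δt_y=1.0353
    y: enter (8,5) at t=0.2278
    y: enter (8,4) at t=1.2630
    y: enter (8,3) at t=2.2983
    x: enter (7,3) at t=2.9364
    y: enter (7,2) at t=3.3336
    y: enter (7,1) at t=4.3689
    y: enter (7,0) at t=5.4041 ← occupied
  → r_3 = 5.4041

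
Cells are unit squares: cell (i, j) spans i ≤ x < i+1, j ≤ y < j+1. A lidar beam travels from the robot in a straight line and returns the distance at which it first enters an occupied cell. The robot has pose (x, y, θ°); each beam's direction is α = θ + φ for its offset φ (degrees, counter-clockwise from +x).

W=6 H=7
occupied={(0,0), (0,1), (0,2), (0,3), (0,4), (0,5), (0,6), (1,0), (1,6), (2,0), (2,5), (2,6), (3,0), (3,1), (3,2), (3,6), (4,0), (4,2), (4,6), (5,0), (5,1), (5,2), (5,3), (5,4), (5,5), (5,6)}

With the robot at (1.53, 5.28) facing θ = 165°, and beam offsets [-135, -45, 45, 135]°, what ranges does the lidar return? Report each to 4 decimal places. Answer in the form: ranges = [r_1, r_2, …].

beam 1: φ=-135°, α=30°
  dir = (cos 30°, sin 30°) = (0.8660, 0.5000); from cell (1,5)
  next x-line at t=0.5427, next y-line at t=1.4400; Δt_x=1.1547, Δt_y=2.0000
    x: enter (2,5) at t=0.5427 ← occupied
  → r_1 = 0.5427
beam 2: φ=-45°, α=120°
  dir = (cos 120°, sin 120°) = (-0.5000, 0.8660); from cell (1,5)
  next x-line at t=1.0600, next y-line at t=0.8314; Δt_x=2.0000, Δt_y=1.1547
    y: enter (1,6) at t=0.8314 ← occupied
  → r_2 = 0.8314
beam 3: φ=45°, α=210°
  dir = (cos 210°, sin 210°) = (-0.8660, -0.5000); from cell (1,5)
  next x-line at t=0.6120, next y-line at t=0.5600; Δt_x=1.1547, Δt_y=2.0000
    y: enter (1,4) at t=0.5600
    x: enter (0,4) at t=0.6120 ← occupied
  → r_3 = 0.6120
beam 4: φ=135°, α=300°
  dir = (cos 300°, sin 300°) = (0.5000, -0.8660); from cell (1,5)
  next x-line at t=0.9400, next y-line at t=0.3233; Δt_x=2.0000, Δt_y=1.1547
    y: enter (1,4) at t=0.3233
    x: enter (2,4) at t=0.9400
    y: enter (2,3) at t=1.4780
    y: enter (2,2) at t=2.6327
    x: enter (3,2) at t=2.9400 ← occupied
  → r_4 = 2.9400

ranges = [0.5427, 0.8314, 0.6120, 2.9400]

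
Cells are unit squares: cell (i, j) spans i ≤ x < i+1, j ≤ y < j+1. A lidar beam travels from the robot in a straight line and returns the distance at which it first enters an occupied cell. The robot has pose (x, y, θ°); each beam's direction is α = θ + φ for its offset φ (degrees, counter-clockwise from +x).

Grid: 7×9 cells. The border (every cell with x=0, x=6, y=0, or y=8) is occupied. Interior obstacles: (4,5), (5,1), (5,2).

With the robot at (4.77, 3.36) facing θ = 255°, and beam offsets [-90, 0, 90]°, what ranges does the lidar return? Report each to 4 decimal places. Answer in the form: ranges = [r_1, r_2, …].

ranges = [3.9030, 2.4433, 1.2734]

beam 1: φ=-90°, α=165°
  cosα=-0.9659 sinα=0.2588 | (4,3) | tMaxX 0.7972 tMaxY 2.4728 | tΔX 1.0353 tΔY 3.8637
    t=0.7972 [x] (3,3)
    t=1.8324 [x] (2,3)
    t=2.4728 [y] (2,4)
    t=2.8677 [x] (1,4)
    t=3.9030 [x] (0,4) — stop
  → r_1 = 3.9030
beam 2: φ=0°, α=255°
  cosα=-0.2588 sinα=-0.9659 | (4,3) | tMaxX 2.9751 tMaxY 0.3727 | tΔX 3.8637 tΔY 1.0353
    t=0.3727 [y] (4,2)
    t=1.4080 [y] (4,1)
    t=2.4433 [y] (4,0) — stop
  → r_2 = 2.4433
beam 3: φ=90°, α=345°
  cosα=0.9659 sinα=-0.2588 | (4,3) | tMaxX 0.2381 tMaxY 1.3909 | tΔX 1.0353 tΔY 3.8637
    t=0.2381 [x] (5,3)
    t=1.2734 [x] (6,3) — stop
  → r_3 = 1.2734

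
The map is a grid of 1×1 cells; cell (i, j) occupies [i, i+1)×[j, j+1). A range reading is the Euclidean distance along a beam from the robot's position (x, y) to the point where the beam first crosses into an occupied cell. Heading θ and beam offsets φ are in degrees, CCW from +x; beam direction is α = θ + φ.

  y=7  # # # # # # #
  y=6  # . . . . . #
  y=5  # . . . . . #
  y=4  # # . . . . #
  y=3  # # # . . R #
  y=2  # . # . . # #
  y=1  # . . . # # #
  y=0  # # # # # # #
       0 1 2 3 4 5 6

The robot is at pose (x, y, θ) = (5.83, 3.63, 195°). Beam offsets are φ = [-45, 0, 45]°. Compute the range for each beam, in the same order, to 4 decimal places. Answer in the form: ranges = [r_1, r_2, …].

ranges = [5.5772, 2.9298, 0.7275]

beam 1: φ=-45°, α=150°
  direction (-0.8660, 0.5000); cell (5,3); t to first gridline: x 0.9584, y 0.7400 (then +1.1547 / +2.0000)
    (5,4) via y @ 0.7400
    (4,4) via x @ 0.9584
    (3,4) via x @ 2.1131
    (3,5) via y @ 2.7400
    (2,5) via x @ 3.2678
    (1,5) via x @ 4.4225
    (1,6) via y @ 4.7400
    (0,6) via x @ 5.5772  # hit
  → r_1 = 5.5772
beam 2: φ=0°, α=195°
  direction (-0.9659, -0.2588); cell (5,3); t to first gridline: x 0.8593, y 2.4341 (then +1.0353 / +3.8637)
    (4,3) via x @ 0.8593
    (3,3) via x @ 1.8946
    (3,2) via y @ 2.4341
    (2,2) via x @ 2.9298  # hit
  → r_2 = 2.9298
beam 3: φ=45°, α=240°
  direction (-0.5000, -0.8660); cell (5,3); t to first gridline: x 1.6600, y 0.7275 (then +2.0000 / +1.1547)
    (5,2) via y @ 0.7275  # hit
  → r_3 = 0.7275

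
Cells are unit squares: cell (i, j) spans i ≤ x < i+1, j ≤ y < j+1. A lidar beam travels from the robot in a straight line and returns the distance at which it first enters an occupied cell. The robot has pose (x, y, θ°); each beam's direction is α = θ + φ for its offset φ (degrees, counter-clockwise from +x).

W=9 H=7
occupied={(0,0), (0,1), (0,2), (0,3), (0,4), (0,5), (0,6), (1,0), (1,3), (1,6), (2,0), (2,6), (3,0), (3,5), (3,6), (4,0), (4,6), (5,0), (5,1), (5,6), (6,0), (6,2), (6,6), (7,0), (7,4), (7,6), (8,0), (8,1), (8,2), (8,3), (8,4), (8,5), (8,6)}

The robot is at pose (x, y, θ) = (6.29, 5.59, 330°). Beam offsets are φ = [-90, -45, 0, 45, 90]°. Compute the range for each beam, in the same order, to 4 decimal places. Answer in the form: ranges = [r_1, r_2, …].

ranges = [5.3001, 2.6814, 1.1800, 1.5841, 0.4734]

beam 1: φ=-90°, α=240°
  cosα=-0.5000 sinα=-0.8660 | (6,5) | tMaxX 0.5800 tMaxY 0.6813 | tΔX 2.0000 tΔY 1.1547
    t=0.5800 [x] (5,5)
    t=0.6813 [y] (5,4)
    t=1.8360 [y] (5,3)
    t=2.5800 [x] (4,3)
    t=2.9907 [y] (4,2)
    t=4.1454 [y] (4,1)
    t=4.5800 [x] (3,1)
    t=5.3001 [y] (3,0) — stop
  → r_1 = 5.3001
beam 2: φ=-45°, α=285°
  cosα=0.2588 sinα=-0.9659 | (6,5) | tMaxX 2.7432 tMaxY 0.6108 | tΔX 3.8637 tΔY 1.0353
    t=0.6108 [y] (6,4)
    t=1.6461 [y] (6,3)
    t=2.6814 [y] (6,2) — stop
  → r_2 = 2.6814
beam 3: φ=0°, α=330°
  cosα=0.8660 sinα=-0.5000 | (6,5) | tMaxX 0.8198 tMaxY 1.1800 | tΔX 1.1547 tΔY 2.0000
    t=0.8198 [x] (7,5)
    t=1.1800 [y] (7,4) — stop
  → r_3 = 1.1800
beam 4: φ=45°, α=15°
  cosα=0.9659 sinα=0.2588 | (6,5) | tMaxX 0.7350 tMaxY 1.5841 | tΔX 1.0353 tΔY 3.8637
    t=0.7350 [x] (7,5)
    t=1.5841 [y] (7,6) — stop
  → r_4 = 1.5841
beam 5: φ=90°, α=60°
  cosα=0.5000 sinα=0.8660 | (6,5) | tMaxX 1.4200 tMaxY 0.4734 | tΔX 2.0000 tΔY 1.1547
    t=0.4734 [y] (6,6) — stop
  → r_5 = 0.4734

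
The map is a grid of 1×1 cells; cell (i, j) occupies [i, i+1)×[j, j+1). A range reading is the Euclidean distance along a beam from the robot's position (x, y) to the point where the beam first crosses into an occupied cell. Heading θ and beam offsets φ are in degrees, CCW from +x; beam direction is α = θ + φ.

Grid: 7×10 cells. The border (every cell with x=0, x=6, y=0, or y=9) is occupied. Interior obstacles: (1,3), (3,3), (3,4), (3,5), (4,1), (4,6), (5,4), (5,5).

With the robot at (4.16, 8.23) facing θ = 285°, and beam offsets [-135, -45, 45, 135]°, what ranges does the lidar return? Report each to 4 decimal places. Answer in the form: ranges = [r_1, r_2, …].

beam 1: φ=-135°, α=150°
  d=(-0.8660,0.5000)  start (4,8)  tX=0.1848 tY=1.5400  stride 1/|dx|=1.1547 1/|dy|=2.0000
    cross x-line → (3,8), t=0.1848
    cross x-line → (2,8), t=1.3395
    cross y-line → (2,9), t=1.5400 (wall)
  → r_1 = 1.5400
beam 2: φ=-45°, α=240°
  d=(-0.5000,-0.8660)  start (4,8)  tX=0.3200 tY=0.2656  stride 1/|dx|=2.0000 1/|dy|=1.1547
    cross y-line → (4,7), t=0.2656
    cross x-line → (3,7), t=0.3200
    cross y-line → (3,6), t=1.4203
    cross x-line → (2,6), t=2.3200
    cross y-line → (2,5), t=2.5750
    cross y-line → (2,4), t=3.7297
    cross x-line → (1,4), t=4.3200
    cross y-line → (1,3), t=4.8844 (wall)
  → r_2 = 4.8844
beam 3: φ=45°, α=330°
  d=(0.8660,-0.5000)  start (4,8)  tX=0.9699 tY=0.4600  stride 1/|dx|=1.1547 1/|dy|=2.0000
    cross y-line → (4,7), t=0.4600
    cross x-line → (5,7), t=0.9699
    cross x-line → (6,7), t=2.1246 (wall)
  → r_3 = 2.1246
beam 4: φ=135°, α=60°
  d=(0.5000,0.8660)  start (4,8)  tX=1.6800 tY=0.8891  stride 1/|dx|=2.0000 1/|dy|=1.1547
    cross y-line → (4,9), t=0.8891 (wall)
  → r_4 = 0.8891

ranges = [1.5400, 4.8844, 2.1246, 0.8891]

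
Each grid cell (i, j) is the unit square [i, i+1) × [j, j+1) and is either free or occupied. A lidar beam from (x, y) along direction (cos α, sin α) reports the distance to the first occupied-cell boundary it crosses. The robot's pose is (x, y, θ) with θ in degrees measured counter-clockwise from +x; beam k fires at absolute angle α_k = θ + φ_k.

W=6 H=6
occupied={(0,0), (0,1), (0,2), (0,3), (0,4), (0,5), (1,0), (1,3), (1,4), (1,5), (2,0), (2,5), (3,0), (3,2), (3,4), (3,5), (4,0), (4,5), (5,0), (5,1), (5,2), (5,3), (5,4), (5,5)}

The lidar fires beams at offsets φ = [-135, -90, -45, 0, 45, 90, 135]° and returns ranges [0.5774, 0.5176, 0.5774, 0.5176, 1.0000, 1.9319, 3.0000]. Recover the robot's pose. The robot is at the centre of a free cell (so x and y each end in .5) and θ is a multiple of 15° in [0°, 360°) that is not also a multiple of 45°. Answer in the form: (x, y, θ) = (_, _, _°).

Candidates: 12 free-cell centres × 16 headings = 192 poses. Raycast each; keep the one whose scan matches to 4 dp.
  (4.5, 2.5, 120°): beam 1 = 0.5176 ≠ 0.5774 ✗
  (4.5, 2.5, 15°): beam 1 = 1.7321 ≠ 0.5774 ✗
  (4.5, 1.5, 195°): beam 1 = 1.0000 ≠ 0.5774 ✗
  …
  (1.5, 1.5, 285°): r_1=0.5774, r_2=0.5176, r_3=0.5774, r_4=0.5176, r_5=1.0000, r_6=1.9319, r_7=3.0000 — all match ✓
Only this pose fits every beam.

(x, y, θ) = (1.5, 1.5, 285°)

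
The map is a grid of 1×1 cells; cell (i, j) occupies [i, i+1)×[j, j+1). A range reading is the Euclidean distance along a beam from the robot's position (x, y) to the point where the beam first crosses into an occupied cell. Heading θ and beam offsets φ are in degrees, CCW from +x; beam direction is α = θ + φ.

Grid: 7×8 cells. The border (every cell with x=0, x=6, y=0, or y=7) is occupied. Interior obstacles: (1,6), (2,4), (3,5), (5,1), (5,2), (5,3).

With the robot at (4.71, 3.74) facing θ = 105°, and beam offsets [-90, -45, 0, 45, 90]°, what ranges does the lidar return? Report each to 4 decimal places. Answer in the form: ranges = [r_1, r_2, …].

beam 1: φ=-90°, α=15°
  direction (0.9659, 0.2588); cell (4,3); t to first gridline: x 0.3002, y 1.0046 (then +1.0353 / +3.8637)
    (5,3) via x @ 0.3002  # hit
  → r_1 = 0.3002
beam 2: φ=-45°, α=60°
  direction (0.5000, 0.8660); cell (4,3); t to first gridline: x 0.5800, y 0.3002 (then +2.0000 / +1.1547)
    (4,4) via y @ 0.3002
    (5,4) via x @ 0.5800
    (5,5) via y @ 1.4549
    (6,5) via x @ 2.5800  # hit
  → r_2 = 2.5800
beam 3: φ=0°, α=105°
  direction (-0.2588, 0.9659); cell (4,3); t to first gridline: x 2.7432, y 0.2692 (then +3.8637 / +1.0353)
    (4,4) via y @ 0.2692
    (4,5) via y @ 1.3044
    (4,6) via y @ 2.3397
    (3,6) via x @ 2.7432
    (3,7) via y @ 3.3750  # hit
  → r_3 = 3.3750
beam 4: φ=45°, α=150°
  direction (-0.8660, 0.5000); cell (4,3); t to first gridline: x 0.8198, y 0.5200 (then +1.1547 / +2.0000)
    (4,4) via y @ 0.5200
    (3,4) via x @ 0.8198
    (2,4) via x @ 1.9745  # hit
  → r_4 = 1.9745
beam 5: φ=90°, α=195°
  direction (-0.9659, -0.2588); cell (4,3); t to first gridline: x 0.7350, y 2.8591 (then +1.0353 / +3.8637)
    (3,3) via x @ 0.7350
    (2,3) via x @ 1.7703
    (1,3) via x @ 2.8056
    (1,2) via y @ 2.8591
    (0,2) via x @ 3.8409  # hit
  → r_5 = 3.8409

ranges = [0.3002, 2.5800, 3.3750, 1.9745, 3.8409]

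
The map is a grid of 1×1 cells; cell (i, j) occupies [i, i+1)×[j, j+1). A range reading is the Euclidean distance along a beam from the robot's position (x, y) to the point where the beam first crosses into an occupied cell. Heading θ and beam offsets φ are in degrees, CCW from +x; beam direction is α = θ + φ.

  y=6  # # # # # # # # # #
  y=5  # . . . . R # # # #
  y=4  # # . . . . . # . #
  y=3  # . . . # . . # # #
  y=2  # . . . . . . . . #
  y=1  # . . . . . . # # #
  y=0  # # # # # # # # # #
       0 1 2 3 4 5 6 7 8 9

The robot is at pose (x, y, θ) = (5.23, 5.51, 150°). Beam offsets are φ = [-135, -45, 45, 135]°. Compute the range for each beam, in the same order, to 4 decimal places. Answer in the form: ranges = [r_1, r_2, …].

ranges = [0.7972, 0.5073, 3.3439, 4.6691]

beam 1: φ=-135°, α=15°
  direction (0.9659, 0.2588); cell (5,5); t to first gridline: x 0.7972, y 1.8932 (then +1.0353 / +3.8637)
    (6,5) via x @ 0.7972  # hit
  → r_1 = 0.7972
beam 2: φ=-45°, α=105°
  direction (-0.2588, 0.9659); cell (5,5); t to first gridline: x 0.8887, y 0.5073 (then +3.8637 / +1.0353)
    (5,6) via y @ 0.5073  # hit
  → r_2 = 0.5073
beam 3: φ=45°, α=195°
  direction (-0.9659, -0.2588); cell (5,5); t to first gridline: x 0.2381, y 1.9705 (then +1.0353 / +3.8637)
    (4,5) via x @ 0.2381
    (3,5) via x @ 1.2734
    (3,4) via y @ 1.9705
    (2,4) via x @ 2.3087
    (1,4) via x @ 3.3439  # hit
  → r_3 = 3.3439
beam 4: φ=135°, α=285°
  direction (0.2588, -0.9659); cell (5,5); t to first gridline: x 2.9751, y 0.5280 (then +3.8637 / +1.0353)
    (5,4) via y @ 0.5280
    (5,3) via y @ 1.5633
    (5,2) via y @ 2.5985
    (6,2) via x @ 2.9751
    (6,1) via y @ 3.6338
    (6,0) via y @ 4.6691  # hit
  → r_4 = 4.6691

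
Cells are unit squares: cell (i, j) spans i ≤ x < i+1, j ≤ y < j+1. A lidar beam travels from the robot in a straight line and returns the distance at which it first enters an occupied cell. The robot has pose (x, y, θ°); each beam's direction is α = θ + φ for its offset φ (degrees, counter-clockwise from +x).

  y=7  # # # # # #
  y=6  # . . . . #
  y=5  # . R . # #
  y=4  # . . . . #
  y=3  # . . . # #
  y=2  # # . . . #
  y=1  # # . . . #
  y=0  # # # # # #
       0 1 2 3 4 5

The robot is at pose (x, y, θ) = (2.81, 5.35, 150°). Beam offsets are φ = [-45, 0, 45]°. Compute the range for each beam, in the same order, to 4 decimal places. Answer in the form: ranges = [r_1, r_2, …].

ranges = [1.7082, 2.0900, 1.8738]

beam 1: φ=-45°, α=105°
  cosα=-0.2588 sinα=0.9659 | (2,5) | tMaxX 3.1296 tMaxY 0.6729 | tΔX 3.8637 tΔY 1.0353
    t=0.6729 [y] (2,6)
    t=1.7082 [y] (2,7) — stop
  → r_1 = 1.7082
beam 2: φ=0°, α=150°
  cosα=-0.8660 sinα=0.5000 | (2,5) | tMaxX 0.9353 tMaxY 1.3000 | tΔX 1.1547 tΔY 2.0000
    t=0.9353 [x] (1,5)
    t=1.3000 [y] (1,6)
    t=2.0900 [x] (0,6) — stop
  → r_2 = 2.0900
beam 3: φ=45°, α=195°
  cosα=-0.9659 sinα=-0.2588 | (2,5) | tMaxX 0.8386 tMaxY 1.3523 | tΔX 1.0353 tΔY 3.8637
    t=0.8386 [x] (1,5)
    t=1.3523 [y] (1,4)
    t=1.8738 [x] (0,4) — stop
  → r_3 = 1.8738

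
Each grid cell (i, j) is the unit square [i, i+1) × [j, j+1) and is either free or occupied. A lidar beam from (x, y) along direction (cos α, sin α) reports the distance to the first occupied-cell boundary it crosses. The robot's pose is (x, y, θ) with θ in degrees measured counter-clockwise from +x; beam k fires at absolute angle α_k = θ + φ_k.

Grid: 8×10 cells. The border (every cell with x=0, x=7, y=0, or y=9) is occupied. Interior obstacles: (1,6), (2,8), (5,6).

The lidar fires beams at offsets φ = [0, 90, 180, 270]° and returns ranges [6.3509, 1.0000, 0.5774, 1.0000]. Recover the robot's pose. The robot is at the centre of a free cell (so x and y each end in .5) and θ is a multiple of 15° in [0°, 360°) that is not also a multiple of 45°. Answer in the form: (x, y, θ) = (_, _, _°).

Enumerate (i+0.5, j+0.5, θ) over the 45 free cells and 16 admissible headings. For each, cast all 4 beams and compare to the given ranges.
  (1.5, 3.5, 210°): beam 1 = 0.5774 ≠ 6.3509 ✗
  (1.5, 3.5, 195°): beam 1 = 0.5176 ≠ 6.3509 ✗
  (5.5, 2.5, 150°): beam 1 = 5.1962 ≠ 6.3509 ✗
  (4.5, 6.5, 165°): beam 1 = 3.6235 ≠ 6.3509 ✗
  (4.5, 4.5, 240°): beam 1 = 4.0415 ≠ 6.3509 ✗
  …
  (6.5, 5.5, 210°): r_1=6.3509, r_2=1.0000, r_3=0.5774, r_4=1.0000 — all match ✓
No second candidate reproduces the full scan.

(x, y, θ) = (6.5, 5.5, 210°)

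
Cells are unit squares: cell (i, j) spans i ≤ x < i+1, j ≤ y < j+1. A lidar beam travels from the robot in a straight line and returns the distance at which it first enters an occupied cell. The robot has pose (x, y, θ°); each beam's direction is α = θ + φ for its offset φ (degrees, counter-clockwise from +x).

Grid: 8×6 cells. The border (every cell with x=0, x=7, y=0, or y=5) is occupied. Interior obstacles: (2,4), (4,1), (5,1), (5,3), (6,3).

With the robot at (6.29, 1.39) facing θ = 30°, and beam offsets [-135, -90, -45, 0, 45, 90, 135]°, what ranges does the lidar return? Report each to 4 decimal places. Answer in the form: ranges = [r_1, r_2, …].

beam 1: φ=-135°, α=255°
  cosα=-0.2588 sinα=-0.9659 | (6,1) | tMaxX 1.1205 tMaxY 0.4038 | tΔX 3.8637 tΔY 1.0353
    t=0.4038 [y] (6,0) — stop
  → r_1 = 0.4038
beam 2: φ=-90°, α=300°
  cosα=0.5000 sinα=-0.8660 | (6,1) | tMaxX 1.4200 tMaxY 0.4503 | tΔX 2.0000 tΔY 1.1547
    t=0.4503 [y] (6,0) — stop
  → r_2 = 0.4503
beam 3: φ=-45°, α=345°
  cosα=0.9659 sinα=-0.2588 | (6,1) | tMaxX 0.7350 tMaxY 1.5068 | tΔX 1.0353 tΔY 3.8637
    t=0.7350 [x] (7,1) — stop
  → r_3 = 0.7350
beam 4: φ=0°, α=30°
  cosα=0.8660 sinα=0.5000 | (6,1) | tMaxX 0.8198 tMaxY 1.2200 | tΔX 1.1547 tΔY 2.0000
    t=0.8198 [x] (7,1) — stop
  → r_4 = 0.8198
beam 5: φ=45°, α=75°
  cosα=0.2588 sinα=0.9659 | (6,1) | tMaxX 2.7432 tMaxY 0.6315 | tΔX 3.8637 tΔY 1.0353
    t=0.6315 [y] (6,2)
    t=1.6668 [y] (6,3) — stop
  → r_5 = 1.6668
beam 6: φ=90°, α=120°
  cosα=-0.5000 sinα=0.8660 | (6,1) | tMaxX 0.5800 tMaxY 0.7044 | tΔX 2.0000 tΔY 1.1547
    t=0.5800 [x] (5,1) — stop
  → r_6 = 0.5800
beam 7: φ=135°, α=165°
  cosα=-0.9659 sinα=0.2588 | (6,1) | tMaxX 0.3002 tMaxY 2.3569 | tΔX 1.0353 tΔY 3.8637
    t=0.3002 [x] (5,1) — stop
  → r_7 = 0.3002

ranges = [0.4038, 0.4503, 0.7350, 0.8198, 1.6668, 0.5800, 0.3002]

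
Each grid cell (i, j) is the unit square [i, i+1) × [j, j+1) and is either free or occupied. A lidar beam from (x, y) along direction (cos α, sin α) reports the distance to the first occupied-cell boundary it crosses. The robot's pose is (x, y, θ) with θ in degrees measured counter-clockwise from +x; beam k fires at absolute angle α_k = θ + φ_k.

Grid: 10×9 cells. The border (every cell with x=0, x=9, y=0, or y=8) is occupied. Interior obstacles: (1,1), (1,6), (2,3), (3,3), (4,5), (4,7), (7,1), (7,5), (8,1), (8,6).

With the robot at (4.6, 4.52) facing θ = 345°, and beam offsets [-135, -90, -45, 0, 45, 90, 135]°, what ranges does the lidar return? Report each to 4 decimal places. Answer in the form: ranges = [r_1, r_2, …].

beam 1: φ=-135°, α=210°
  d=(-0.8660,-0.5000)  start (4,4)  tX=0.6928 tY=1.0400  stride 1/|dx|=1.1547 1/|dy|=2.0000
    cross x-line → (3,4), t=0.6928
    cross y-line → (3,3), t=1.0400 (wall)
  → r_1 = 1.0400
beam 2: φ=-90°, α=255°
  d=(-0.2588,-0.9659)  start (4,4)  tX=2.3182 tY=0.5383  stride 1/|dx|=3.8637 1/|dy|=1.0353
    cross y-line → (4,3), t=0.5383
    cross y-line → (4,2), t=1.5736
    cross x-line → (3,2), t=2.3182
    cross y-line → (3,1), t=2.6089
    cross y-line → (3,0), t=3.6442 (wall)
  → r_2 = 3.6442
beam 3: φ=-45°, α=300°
  d=(0.5000,-0.8660)  start (4,4)  tX=0.8000 tY=0.6004  stride 1/|dx|=2.0000 1/|dy|=1.1547
    cross y-line → (4,3), t=0.6004
    cross x-line → (5,3), t=0.8000
    cross y-line → (5,2), t=1.7551
    cross x-line → (6,2), t=2.8000
    cross y-line → (6,1), t=2.9098
    cross y-line → (6,0), t=4.0645 (wall)
  → r_3 = 4.0645
beam 4: φ=0°, α=345°
  d=(0.9659,-0.2588)  start (4,4)  tX=0.4141 tY=2.0091  stride 1/|dx|=1.0353 1/|dy|=3.8637
    cross x-line → (5,4), t=0.4141
    cross x-line → (6,4), t=1.4494
    cross y-line → (6,3), t=2.0091
    cross x-line → (7,3), t=2.4847
    cross x-line → (8,3), t=3.5199
    cross x-line → (9,3), t=4.5552 (wall)
  → r_4 = 4.5552
beam 5: φ=45°, α=30°
  d=(0.8660,0.5000)  start (4,4)  tX=0.4619 tY=0.9600  stride 1/|dx|=1.1547 1/|dy|=2.0000
    cross x-line → (5,4), t=0.4619
    cross y-line → (5,5), t=0.9600
    cross x-line → (6,5), t=1.6166
    cross x-line → (7,5), t=2.7713 (wall)
  → r_5 = 2.7713
beam 6: φ=90°, α=75°
  d=(0.2588,0.9659)  start (4,4)  tX=1.5455 tY=0.4969  stride 1/|dx|=3.8637 1/|dy|=1.0353
    cross y-line → (4,5), t=0.4969 (wall)
  → r_6 = 0.4969
beam 7: φ=135°, α=120°
  d=(-0.5000,0.8660)  start (4,4)  tX=1.2000 tY=0.5543  stride 1/|dx|=2.0000 1/|dy|=1.1547
    cross y-line → (4,5), t=0.5543 (wall)
  → r_7 = 0.5543

ranges = [1.0400, 3.6442, 4.0645, 4.5552, 2.7713, 0.4969, 0.5543]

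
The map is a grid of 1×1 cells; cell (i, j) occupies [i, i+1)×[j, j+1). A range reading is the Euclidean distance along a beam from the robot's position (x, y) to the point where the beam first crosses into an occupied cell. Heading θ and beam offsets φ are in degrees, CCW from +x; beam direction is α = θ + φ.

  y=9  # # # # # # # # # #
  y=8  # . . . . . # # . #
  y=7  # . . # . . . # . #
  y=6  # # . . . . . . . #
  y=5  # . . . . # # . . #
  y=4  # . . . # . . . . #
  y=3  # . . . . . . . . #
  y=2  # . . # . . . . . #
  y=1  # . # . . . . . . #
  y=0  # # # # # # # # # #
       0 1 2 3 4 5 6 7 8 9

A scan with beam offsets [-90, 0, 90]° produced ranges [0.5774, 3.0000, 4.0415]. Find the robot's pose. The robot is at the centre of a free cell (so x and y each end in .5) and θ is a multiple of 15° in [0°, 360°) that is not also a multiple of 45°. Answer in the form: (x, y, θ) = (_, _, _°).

(x, y, θ) = (6.5, 4.5, 210°)

Enumerate (i+0.5, j+0.5, θ) over the 54 free cells and 16 admissible headings. For each, cast all 3 beams and compare to the given ranges.
  (3.5, 3.5, 240°): beam 1 = 2.8868 ≠ 0.5774 ✗
  (8.5, 7.5, 240°): beam 2 = 7.5056 ≠ 3.0000 ✗
  (1.5, 5.5, 345°): beam 1 = 1.9319 ≠ 0.5774 ✗
  (3.5, 6.5, 195°): beam 1 = 0.5176 ≠ 0.5774 ✗
  …
  (6.5, 4.5, 210°): r_1=0.5774, r_2=3.0000, r_3=4.0415 — all match ✓
Unique over the lattice → pose = (6.5, 4.5, 210°).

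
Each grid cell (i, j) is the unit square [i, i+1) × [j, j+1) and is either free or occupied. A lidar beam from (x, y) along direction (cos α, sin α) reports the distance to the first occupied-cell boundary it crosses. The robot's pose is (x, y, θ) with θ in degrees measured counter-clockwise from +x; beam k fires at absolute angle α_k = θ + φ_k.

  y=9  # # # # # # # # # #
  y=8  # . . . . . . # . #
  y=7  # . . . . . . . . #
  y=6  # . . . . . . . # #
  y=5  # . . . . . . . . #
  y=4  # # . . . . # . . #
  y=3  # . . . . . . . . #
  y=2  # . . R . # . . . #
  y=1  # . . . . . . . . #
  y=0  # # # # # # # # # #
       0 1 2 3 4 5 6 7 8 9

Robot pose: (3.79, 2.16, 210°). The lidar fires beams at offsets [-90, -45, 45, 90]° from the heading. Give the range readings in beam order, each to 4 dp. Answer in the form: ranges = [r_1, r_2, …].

ranges = [5.5800, 2.8884, 1.2009, 1.3395]

beam 1: φ=-90°, α=120°
  direction (-0.5000, 0.8660); cell (3,2); t to first gridline: x 1.5800, y 0.9699 (then +2.0000 / +1.1547)
    (3,3) via y @ 0.9699
    (2,3) via x @ 1.5800
    (2,4) via y @ 2.1246
    (2,5) via y @ 3.2793
    (1,5) via x @ 3.5800
    (1,6) via y @ 4.4341
    (0,6) via x @ 5.5800  # hit
  → r_1 = 5.5800
beam 2: φ=-45°, α=165°
  direction (-0.9659, 0.2588); cell (3,2); t to first gridline: x 0.8179, y 3.2455 (then +1.0353 / +3.8637)
    (2,2) via x @ 0.8179
    (1,2) via x @ 1.8531
    (0,2) via x @ 2.8884  # hit
  → r_2 = 2.8884
beam 3: φ=45°, α=255°
  direction (-0.2588, -0.9659); cell (3,2); t to first gridline: x 3.0523, y 0.1656 (then +3.8637 / +1.0353)
    (3,1) via y @ 0.1656
    (3,0) via y @ 1.2009  # hit
  → r_3 = 1.2009
beam 4: φ=90°, α=300°
  direction (0.5000, -0.8660); cell (3,2); t to first gridline: x 0.4200, y 0.1848 (then +2.0000 / +1.1547)
    (3,1) via y @ 0.1848
    (4,1) via x @ 0.4200
    (4,0) via y @ 1.3395  # hit
  → r_4 = 1.3395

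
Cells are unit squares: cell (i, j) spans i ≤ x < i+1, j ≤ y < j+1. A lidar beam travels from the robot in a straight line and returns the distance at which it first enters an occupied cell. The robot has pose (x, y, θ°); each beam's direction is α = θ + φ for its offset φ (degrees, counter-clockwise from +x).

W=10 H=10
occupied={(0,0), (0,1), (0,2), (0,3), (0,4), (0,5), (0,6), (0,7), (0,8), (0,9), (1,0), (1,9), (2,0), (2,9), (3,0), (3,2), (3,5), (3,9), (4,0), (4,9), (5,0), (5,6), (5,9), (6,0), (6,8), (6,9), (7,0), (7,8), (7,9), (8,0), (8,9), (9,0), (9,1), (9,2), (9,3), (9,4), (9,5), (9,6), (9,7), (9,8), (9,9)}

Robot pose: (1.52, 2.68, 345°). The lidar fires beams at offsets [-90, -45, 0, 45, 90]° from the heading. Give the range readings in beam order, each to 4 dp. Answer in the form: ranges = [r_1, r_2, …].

ranges = [1.7393, 1.9399, 1.5322, 8.6372, 6.5429]

beam 1: φ=-90°, α=255°
  dir = (cos 255°, sin 255°) = (-0.2588, -0.9659); from cell (1,2)
  next x-line at t=2.0091, next y-line at t=0.7040; Δt_x=3.8637, Δt_y=1.0353
    y: enter (1,1) at t=0.7040
    y: enter (1,0) at t=1.7393 ← occupied
  → r_1 = 1.7393
beam 2: φ=-45°, α=300°
  dir = (cos 300°, sin 300°) = (0.5000, -0.8660); from cell (1,2)
  next x-line at t=0.9600, next y-line at t=0.7852; Δt_x=2.0000, Δt_y=1.1547
    y: enter (1,1) at t=0.7852
    x: enter (2,1) at t=0.9600
    y: enter (2,0) at t=1.9399 ← occupied
  → r_2 = 1.9399
beam 3: φ=0°, α=345°
  dir = (cos 345°, sin 345°) = (0.9659, -0.2588); from cell (1,2)
  next x-line at t=0.4969, next y-line at t=2.6273; Δt_x=1.0353, Δt_y=3.8637
    x: enter (2,2) at t=0.4969
    x: enter (3,2) at t=1.5322 ← occupied
  → r_3 = 1.5322
beam 4: φ=45°, α=30°
  dir = (cos 30°, sin 30°) = (0.8660, 0.5000); from cell (1,2)
  next x-line at t=0.5543, next y-line at t=0.6400; Δt_x=1.1547, Δt_y=2.0000
    x: enter (2,2) at t=0.5543
    y: enter (2,3) at t=0.6400
    x: enter (3,3) at t=1.7090
    y: enter (3,4) at t=2.6400
    x: enter (4,4) at t=2.8637
    x: enter (5,4) at t=4.0184
    y: enter (5,5) at t=4.6400
    x: enter (6,5) at t=5.1731
    x: enter (7,5) at t=6.3278
    y: enter (7,6) at t=6.6400
    x: enter (8,6) at t=7.4825
    x: enter (9,6) at t=8.6372 ← occupied
  → r_4 = 8.6372
beam 5: φ=90°, α=75°
  dir = (cos 75°, sin 75°) = (0.2588, 0.9659); from cell (1,2)
  next x-line at t=1.8546, next y-line at t=0.3313; Δt_x=3.8637, Δt_y=1.0353
    y: enter (1,3) at t=0.3313
    y: enter (1,4) at t=1.3666
    x: enter (2,4) at t=1.8546
    y: enter (2,5) at t=2.4018
    y: enter (2,6) at t=3.4371
    y: enter (2,7) at t=4.4724
    y: enter (2,8) at t=5.5077
    x: enter (3,8) at t=5.7183
    y: enter (3,9) at t=6.5429 ← occupied
  → r_5 = 6.5429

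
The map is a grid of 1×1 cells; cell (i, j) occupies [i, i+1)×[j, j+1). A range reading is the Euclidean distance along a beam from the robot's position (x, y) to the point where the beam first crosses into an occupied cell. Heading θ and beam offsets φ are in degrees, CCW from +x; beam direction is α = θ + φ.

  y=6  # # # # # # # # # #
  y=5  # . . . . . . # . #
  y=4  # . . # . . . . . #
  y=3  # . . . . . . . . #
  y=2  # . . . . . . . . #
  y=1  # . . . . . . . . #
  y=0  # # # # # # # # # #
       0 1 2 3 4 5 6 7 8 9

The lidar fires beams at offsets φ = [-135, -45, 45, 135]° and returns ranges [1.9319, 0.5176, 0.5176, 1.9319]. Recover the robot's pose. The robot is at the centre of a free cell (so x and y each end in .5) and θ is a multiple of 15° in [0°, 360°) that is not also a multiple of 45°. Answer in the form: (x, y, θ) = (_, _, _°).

The pose lattice has 38·16 = 608 candidates. Test each by forward raycasting.
  (1.5, 2.5, 120°): beam 1 = 5.7956 ≠ 1.9319 ✗
  (3.5, 3.5, 255°): beam 1 = 0.5774 ≠ 1.9319 ✗
  (5.5, 5.5, 120°): beam 1 = 1.5529 ≠ 1.9319 ✗
  …
  (1.5, 5.5, 120°): r_1=1.9319, r_2=0.5176, r_3=0.5176, r_4=1.9319 — all match ✓
No second candidate reproduces the full scan.

(x, y, θ) = (1.5, 5.5, 120°)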